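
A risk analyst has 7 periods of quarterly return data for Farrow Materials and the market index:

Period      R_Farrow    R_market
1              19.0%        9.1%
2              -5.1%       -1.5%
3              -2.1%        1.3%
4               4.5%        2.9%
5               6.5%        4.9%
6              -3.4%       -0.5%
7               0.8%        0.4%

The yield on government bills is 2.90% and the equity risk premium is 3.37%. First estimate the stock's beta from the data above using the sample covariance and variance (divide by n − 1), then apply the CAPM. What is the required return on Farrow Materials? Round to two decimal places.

Mean R_i = (19.0 − 5.1 − 2.1 + 4.5 + 6.5 − 3.4 + 0.8) / 7 = 2.8857%
Mean R_m = (9.1 − 1.5 + 1.3 + 2.9 + 4.9 − 0.5 + 0.4) / 7 = 2.3714%
Σ(R_i − R̄_i)(R_m − R̄_m) = 176.8371  ⇒  Cov = 176.8371 / 6 = 29.4729
Σ(R_m − R̄_m)² = 80.2143  ⇒  Var(R_m) = 80.2143 / 6 = 13.3691
β = Cov / Var(R_m) = 29.4729 / 13.3691 = 2.2046
E(R) = R_f + β × MRP = 2.90% + 2.2046 × 3.37% = 10.33%

10.33%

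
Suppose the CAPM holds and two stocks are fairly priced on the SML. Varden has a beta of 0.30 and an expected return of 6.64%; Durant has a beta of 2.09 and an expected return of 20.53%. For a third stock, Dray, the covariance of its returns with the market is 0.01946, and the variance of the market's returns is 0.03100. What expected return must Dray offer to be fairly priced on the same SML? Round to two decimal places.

MRP = (20.53% − 6.64%) / (2.09 − 0.30) = 7.7598%
R_f = 6.64% − 0.30 × 7.7598% = 4.3121%
β_Dray = Cov / Var(R_m) = 0.01946 / 0.03100 = 0.6277
E(R_Dray) = R_f + β × MRP = 4.3121% + 0.6277 × 7.7598% = 9.18%

9.18%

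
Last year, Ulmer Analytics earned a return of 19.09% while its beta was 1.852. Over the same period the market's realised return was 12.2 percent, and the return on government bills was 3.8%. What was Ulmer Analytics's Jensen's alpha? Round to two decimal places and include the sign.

-0.27%

Market excess return = 12.2% − 3.8% = 8.40%
CAPM benchmark = R_f + β(R_m − R_f) = 3.8% + 1.852 × 8.4% = 19.3568%
α = actual − benchmark = 19.09% − 19.3568% = -0.27%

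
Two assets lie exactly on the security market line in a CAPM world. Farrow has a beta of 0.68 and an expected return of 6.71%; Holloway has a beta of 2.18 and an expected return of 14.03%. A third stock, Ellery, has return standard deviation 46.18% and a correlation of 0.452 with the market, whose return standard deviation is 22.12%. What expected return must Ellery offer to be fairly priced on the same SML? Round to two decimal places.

8.00%

MRP = (14.03% − 6.71%) / (2.18 − 0.68) = 4.8800%
R_f = 6.71% − 0.68 × 4.8800% = 3.3916%
β_Ellery = ρ·σ_i/σ_m = 0.452 × 46.18 / 22.12 = 0.9436
E(R_Ellery) = R_f + β × MRP = 3.3916% + 0.9436 × 4.8800% = 8.00%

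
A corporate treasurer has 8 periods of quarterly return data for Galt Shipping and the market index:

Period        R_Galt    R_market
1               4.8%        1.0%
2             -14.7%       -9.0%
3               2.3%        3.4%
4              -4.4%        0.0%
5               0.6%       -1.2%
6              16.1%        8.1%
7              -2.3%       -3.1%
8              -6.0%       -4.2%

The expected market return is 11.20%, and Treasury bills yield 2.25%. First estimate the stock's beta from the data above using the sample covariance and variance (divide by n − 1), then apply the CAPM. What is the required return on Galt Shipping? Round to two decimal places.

Mean R_i = (4.8 − 14.7 + 2.3 − 4.4 + 0.6 + 16.1 − 2.3 − 6.0) / 8 = -0.4500%
Mean R_m = (1.0 − 9.0 + 3.4 + 0.0 − 1.2 + 8.1 − 3.1 − 4.2) / 8 = -0.6250%
Σ(R_i − R̄_i)(R_m − R̄_m) = 304.6900  ⇒  Cov = 304.6900 / 7 = 43.5271
Σ(R_m − R̄_m)² = 184.7350  ⇒  Var(R_m) = 184.7350 / 7 = 26.3907
β = Cov / Var(R_m) = 43.5271 / 26.3907 = 1.6493
MRP = 11.20% − 2.25% = 8.95%
E(R) = R_f + β × MRP = 2.25% + 1.6493 × 8.95% = 17.01%

17.01%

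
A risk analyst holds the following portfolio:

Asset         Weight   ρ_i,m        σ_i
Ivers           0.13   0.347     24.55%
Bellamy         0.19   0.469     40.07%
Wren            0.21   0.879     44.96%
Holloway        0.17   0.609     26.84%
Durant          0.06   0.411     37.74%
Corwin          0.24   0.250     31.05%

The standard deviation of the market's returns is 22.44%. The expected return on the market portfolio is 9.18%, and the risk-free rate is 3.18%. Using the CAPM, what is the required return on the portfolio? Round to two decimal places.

β_Ivers = 0.347 × 24.55% / 22.44% = 0.3796
β_Bellamy = 0.469 × 40.07% / 22.44% = 0.8375
β_Wren = 0.879 × 44.96% / 22.44% = 1.7611
β_Holloway = 0.609 × 26.84% / 22.44% = 0.7284
β_Durant = 0.411 × 37.74% / 22.44% = 0.6912
β_Corwin = 0.250 × 31.05% / 22.44% = 0.3459
β_P = Σ w_i β_i = 0.13×0.3796 + 0.19×0.8375 + 0.21×1.7611 + 0.17×0.7284 + 0.06×0.6912 + 0.24×0.3459 = 0.8266
MRP = 9.18% − 3.18% = 6.00%
E(R_P) = R_f + β_P × MRP = 3.18% + 0.8266 × 6.00% = 8.14%

8.14%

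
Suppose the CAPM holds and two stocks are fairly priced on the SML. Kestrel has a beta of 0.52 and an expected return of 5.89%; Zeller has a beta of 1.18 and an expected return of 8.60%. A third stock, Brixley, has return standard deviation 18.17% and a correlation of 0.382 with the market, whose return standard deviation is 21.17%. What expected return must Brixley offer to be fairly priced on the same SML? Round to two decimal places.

5.10%

MRP = (8.60% − 5.89%) / (1.18 − 0.52) = 4.1061%
R_f = 5.89% − 0.52 × 4.1061% = 3.7548%
β_Brixley = ρ·σ_i/σ_m = 0.382 × 18.17 / 21.17 = 0.3279
E(R_Brixley) = R_f + β × MRP = 3.7548% + 0.3279 × 4.1061% = 5.10%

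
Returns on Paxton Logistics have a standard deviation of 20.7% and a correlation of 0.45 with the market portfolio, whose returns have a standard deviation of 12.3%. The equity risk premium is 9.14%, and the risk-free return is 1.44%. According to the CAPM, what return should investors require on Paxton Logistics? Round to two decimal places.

β = ρ × σ_i / σ_m = 0.45 × 20.7% / 12.3% = 0.7573
E(R) = 1.44% + 0.7573 × 9.14% = 8.36%

8.36%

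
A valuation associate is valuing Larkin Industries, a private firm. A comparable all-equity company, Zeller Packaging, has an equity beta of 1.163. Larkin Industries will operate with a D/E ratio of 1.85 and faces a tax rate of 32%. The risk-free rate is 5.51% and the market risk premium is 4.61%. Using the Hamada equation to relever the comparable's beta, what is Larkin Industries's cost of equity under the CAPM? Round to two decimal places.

17.62%

β_L = β_U × [1 + (1 − t)(D/E)] = 1.163 × [1 + (1 − 0.32) × 1.85]
    = 1.163 × [1 + 0.68 × 1.85] = 1.163 × 2.2580 = 2.6261
E(R) = R_f + β_L × MRP = 5.51% + 2.6261 × 4.61% = 17.62%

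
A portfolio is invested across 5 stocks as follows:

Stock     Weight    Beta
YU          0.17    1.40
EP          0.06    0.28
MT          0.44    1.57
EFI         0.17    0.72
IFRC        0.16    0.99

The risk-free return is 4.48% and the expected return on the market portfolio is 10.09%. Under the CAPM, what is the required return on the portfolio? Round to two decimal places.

β_P = Σ w_i β_i = 0.17×1.40 + 0.06×0.28 + 0.44×1.57 + 0.17×0.72 + 0.16×0.99 = 1.2264
MRP = 10.09% − 4.48% = 5.61%
E(R_P) = R_f + β_P × MRP = 4.48% + 1.2264 × 5.61% = 11.36%

11.36%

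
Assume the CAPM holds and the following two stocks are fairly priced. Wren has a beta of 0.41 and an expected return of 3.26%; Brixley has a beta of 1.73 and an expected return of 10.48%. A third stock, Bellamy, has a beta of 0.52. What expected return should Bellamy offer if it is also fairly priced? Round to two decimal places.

MRP (SML slope) = (10.48% − 3.26%) / (1.73 − 0.41) = 7.22% / 1.32 = 5.4697%
R_f (intercept) = 3.26% − 0.41 × 5.4697% = 1.0174%
E(R_Bellamy) = R_f + β × MRP = 1.0174% + 0.52 × 5.4697% = 3.86%

3.86%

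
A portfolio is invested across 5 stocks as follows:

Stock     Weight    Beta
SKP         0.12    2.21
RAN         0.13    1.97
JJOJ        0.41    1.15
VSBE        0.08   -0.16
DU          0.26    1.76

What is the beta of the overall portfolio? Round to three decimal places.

β_P = Σ w_i β_i = 0.12×2.21 + 0.13×1.97 + 0.41×1.15 + 0.08×-0.16 + 0.26×1.76 = 1.4376

1.438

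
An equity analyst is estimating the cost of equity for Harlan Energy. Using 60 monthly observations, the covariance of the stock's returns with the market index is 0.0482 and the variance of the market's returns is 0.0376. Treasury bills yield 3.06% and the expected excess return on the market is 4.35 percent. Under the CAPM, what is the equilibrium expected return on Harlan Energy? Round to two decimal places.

β = Cov(R_i, R_m) / Var(R_m) = 0.0482 / 0.0376 = 1.2819
E(R) = R_f + β × MRP = 3.06% + 1.2819 × 4.35% = 8.64%

8.64%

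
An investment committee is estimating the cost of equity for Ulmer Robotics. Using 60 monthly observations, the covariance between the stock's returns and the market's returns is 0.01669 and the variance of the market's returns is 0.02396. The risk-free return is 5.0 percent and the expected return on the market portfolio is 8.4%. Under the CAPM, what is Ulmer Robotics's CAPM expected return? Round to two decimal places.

β = Cov(R_i, R_m) / Var(R_m) = 0.01669 / 0.02396 = 0.6966
MRP = 8.4% − 5.0% = 3.40%
E(R) = R_f + β × MRP = 5.0% + 0.6966 × 3.4% = 7.37%

7.37%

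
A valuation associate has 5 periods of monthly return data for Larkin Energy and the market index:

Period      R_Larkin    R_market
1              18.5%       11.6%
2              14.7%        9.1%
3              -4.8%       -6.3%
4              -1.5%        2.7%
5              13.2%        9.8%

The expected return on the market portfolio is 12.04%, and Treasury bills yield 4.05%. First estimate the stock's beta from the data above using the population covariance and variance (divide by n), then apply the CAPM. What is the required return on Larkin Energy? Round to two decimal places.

14.73%

Mean R_i = (18.5 + 14.7 − 4.8 − 1.5 + 13.2) / 5 = 8.0200%
Mean R_m = (11.6 + 9.1 − 6.3 + 2.7 + 9.8) / 5 = 5.3800%
Σ(R_i − R̄_i)(R_m − R̄_m) = 288.1820  ⇒  Cov = 288.1820 / 5 = 57.6364
Σ(R_m − R̄_m)² = 215.6680  ⇒  Var(R_m) = 215.6680 / 5 = 43.1336
β = Cov / Var(R_m) = 57.6364 / 43.1336 = 1.3362
MRP = 12.04% − 4.05% = 7.99%
E(R) = R_f + β × MRP = 4.05% + 1.3362 × 7.99% = 14.73%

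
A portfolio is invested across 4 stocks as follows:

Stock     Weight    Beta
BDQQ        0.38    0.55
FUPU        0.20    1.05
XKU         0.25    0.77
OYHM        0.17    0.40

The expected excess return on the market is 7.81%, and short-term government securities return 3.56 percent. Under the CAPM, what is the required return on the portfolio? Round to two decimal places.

β_P = Σ w_i β_i = 0.38×0.55 + 0.20×1.05 + 0.25×0.77 + 0.17×0.40 = 0.6795
E(R_P) = R_f + β_P × MRP = 3.56% + 0.6795 × 7.81% = 8.87%

8.87%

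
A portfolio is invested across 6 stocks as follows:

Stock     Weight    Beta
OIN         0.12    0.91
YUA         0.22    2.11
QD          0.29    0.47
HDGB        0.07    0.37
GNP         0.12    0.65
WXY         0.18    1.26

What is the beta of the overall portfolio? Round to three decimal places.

β_P = Σ w_i β_i = 0.12×0.91 + 0.22×2.11 + 0.29×0.47 + 0.07×0.37 + 0.12×0.65 + 0.18×1.26 = 1.0404

1.040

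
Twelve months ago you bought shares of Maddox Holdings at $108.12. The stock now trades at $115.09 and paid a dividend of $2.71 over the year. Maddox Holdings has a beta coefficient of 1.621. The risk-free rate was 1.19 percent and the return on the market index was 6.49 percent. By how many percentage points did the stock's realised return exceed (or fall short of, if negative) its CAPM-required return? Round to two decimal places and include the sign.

-0.83%

Realised HPR = (P1 + D1 − P0) / P0 = (115.09 + 2.71 − 108.12) / 108.12 = 9.68 / 108.12 = 8.9530%
MRP = 6.49% − 1.19% = 5.30%
CAPM required = R_f + β·MRP = 1.19% + 1.621 × 5.30% = 9.78130%
α = realised − required = 8.9530% − 9.78130% = -0.83%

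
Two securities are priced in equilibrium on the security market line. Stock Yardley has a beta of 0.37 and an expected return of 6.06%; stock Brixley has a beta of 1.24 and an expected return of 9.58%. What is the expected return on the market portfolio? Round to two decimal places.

8.61%

Both satisfy E(R) = R_f + β·MRP, so the slope of the SML is
MRP = (9.58% − 6.06%) / (1.24 − 0.37) = 3.52% / 0.87 = 4.0460%
R_f = E(R_Yardley) − β_Yardley·MRP = 6.06% − 0.37 × 4.0460% = 4.5630%
E(R_m) = R_f + MRP = 4.5630% + 4.0460% = 8.61%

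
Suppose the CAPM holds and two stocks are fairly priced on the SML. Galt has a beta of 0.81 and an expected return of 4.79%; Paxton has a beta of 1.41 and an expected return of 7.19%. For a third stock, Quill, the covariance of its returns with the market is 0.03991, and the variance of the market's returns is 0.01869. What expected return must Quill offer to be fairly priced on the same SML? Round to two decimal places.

10.09%

MRP = (7.19% − 4.79%) / (1.41 − 0.81) = 4.0000%
R_f = 4.79% − 0.81 × 4.0000% = 1.5500%
β_Quill = Cov / Var(R_m) = 0.03991 / 0.01869 = 2.1354
E(R_Quill) = R_f + β × MRP = 1.5500% + 2.1354 × 4.0000% = 10.09%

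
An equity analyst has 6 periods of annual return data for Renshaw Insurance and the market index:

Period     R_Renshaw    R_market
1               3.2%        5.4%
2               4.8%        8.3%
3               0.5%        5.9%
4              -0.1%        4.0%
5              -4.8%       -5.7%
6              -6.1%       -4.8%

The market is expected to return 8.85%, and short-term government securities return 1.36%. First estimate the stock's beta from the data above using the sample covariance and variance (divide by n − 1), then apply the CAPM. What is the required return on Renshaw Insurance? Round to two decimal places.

Mean R_i = (3.2 + 4.8 + 0.5 − 0.1 − 4.8 − 6.1) / 6 = -0.4167%
Mean R_m = (5.4 + 8.3 + 5.9 + 4.0 − 5.7 − 4.8) / 6 = 2.1833%
Σ(R_i − R̄_i)(R_m − R̄_m) = 121.7683  ⇒  Cov = 121.7683 / 5 = 24.3537
Σ(R_m − R̄_m)² = 175.7883  ⇒  Var(R_m) = 175.7883 / 5 = 35.1577
β = Cov / Var(R_m) = 24.3537 / 35.1577 = 0.6927
MRP = 8.85% − 1.36% = 7.49%
E(R) = R_f + β × MRP = 1.36% + 0.6927 × 7.49% = 6.55%

6.55%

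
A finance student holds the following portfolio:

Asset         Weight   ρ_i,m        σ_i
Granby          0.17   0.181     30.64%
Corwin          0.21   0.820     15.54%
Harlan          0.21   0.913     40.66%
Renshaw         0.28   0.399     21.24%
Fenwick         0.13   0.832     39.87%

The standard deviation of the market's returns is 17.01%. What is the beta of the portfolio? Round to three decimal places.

β_Granby = 0.181 × 30.64% / 17.01% = 0.3260
β_Corwin = 0.820 × 15.54% / 17.01% = 0.7491
β_Harlan = 0.913 × 40.66% / 17.01% = 2.1824
β_Renshaw = 0.399 × 21.24% / 17.01% = 0.4982
β_Fenwick = 0.832 × 39.87% / 17.01% = 1.9501
β_P = Σ w_i β_i = 0.17×0.3260 + 0.21×0.7491 + 0.21×2.1824 + 0.28×0.4982 + 0.13×1.9501 = 1.0640

1.064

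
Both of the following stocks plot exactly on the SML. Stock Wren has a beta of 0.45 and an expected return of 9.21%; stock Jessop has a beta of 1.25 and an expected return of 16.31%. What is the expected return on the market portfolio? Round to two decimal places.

14.09%

Both satisfy E(R) = R_f + β·MRP, so the slope of the SML is
MRP = (16.31% − 9.21%) / (1.25 − 0.45) = 7.10% / 0.80 = 8.8750%
R_f = E(R_Wren) − β_Wren·MRP = 9.21% − 0.45 × 8.8750% = 5.2163%
E(R_m) = R_f + MRP = 5.2163% + 8.8750% = 14.09%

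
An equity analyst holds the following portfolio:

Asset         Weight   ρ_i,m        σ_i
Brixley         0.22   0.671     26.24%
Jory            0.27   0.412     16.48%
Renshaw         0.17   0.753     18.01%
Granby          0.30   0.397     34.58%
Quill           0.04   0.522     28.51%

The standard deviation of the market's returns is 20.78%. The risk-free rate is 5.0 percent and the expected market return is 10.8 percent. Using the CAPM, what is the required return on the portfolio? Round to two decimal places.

β_Brixley = 0.671 × 26.24% / 20.78% = 0.8473
β_Jory = 0.412 × 16.48% / 20.78% = 0.3267
β_Renshaw = 0.753 × 18.01% / 20.78% = 0.6526
β_Granby = 0.397 × 34.58% / 20.78% = 0.6606
β_Quill = 0.522 × 28.51% / 20.78% = 0.7162
β_P = Σ w_i β_i = 0.22×0.8473 + 0.27×0.3267 + 0.17×0.6526 + 0.30×0.6606 + 0.04×0.7162 = 0.6124
MRP = 10.8% − 5.0% = 5.80%
E(R_P) = R_f + β_P × MRP = 5.0% + 0.6124 × 5.8% = 8.55%

8.55%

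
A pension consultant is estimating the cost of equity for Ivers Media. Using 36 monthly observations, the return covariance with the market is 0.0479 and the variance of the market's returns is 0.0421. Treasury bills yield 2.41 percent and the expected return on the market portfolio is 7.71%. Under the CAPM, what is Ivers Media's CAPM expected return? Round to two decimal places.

β = Cov(R_i, R_m) / Var(R_m) = 0.0479 / 0.0421 = 1.1378
MRP = 7.71% − 2.41% = 5.30%
E(R) = R_f + β × MRP = 2.41% + 1.1378 × 5.30% = 8.44%

8.44%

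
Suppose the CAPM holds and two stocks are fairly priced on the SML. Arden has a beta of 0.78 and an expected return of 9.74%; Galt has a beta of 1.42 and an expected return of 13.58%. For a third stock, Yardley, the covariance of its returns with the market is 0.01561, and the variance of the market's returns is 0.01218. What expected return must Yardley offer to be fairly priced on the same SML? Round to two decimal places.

12.75%

MRP = (13.58% − 9.74%) / (1.42 − 0.78) = 6.0000%
R_f = 9.74% − 0.78 × 6.0000% = 5.0600%
β_Yardley = Cov / Var(R_m) = 0.01561 / 0.01218 = 1.2816
E(R_Yardley) = R_f + β × MRP = 5.0600% + 1.2816 × 6.0000% = 12.75%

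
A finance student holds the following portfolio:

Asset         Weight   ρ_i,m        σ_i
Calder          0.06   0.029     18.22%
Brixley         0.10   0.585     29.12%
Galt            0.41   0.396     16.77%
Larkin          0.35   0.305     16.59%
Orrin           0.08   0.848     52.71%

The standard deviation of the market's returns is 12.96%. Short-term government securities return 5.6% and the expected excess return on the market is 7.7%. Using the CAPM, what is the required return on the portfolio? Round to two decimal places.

β_Calder = 0.029 × 18.22% / 12.96% = 0.0408
β_Brixley = 0.585 × 29.12% / 12.96% = 1.3144
β_Galt = 0.396 × 16.77% / 12.96% = 0.5124
β_Larkin = 0.305 × 16.59% / 12.96% = 0.3904
β_Orrin = 0.848 × 52.71% / 12.96% = 3.4489
β_P = Σ w_i β_i = 0.06×0.0408 + 0.10×1.3144 + 0.41×0.5124 + 0.35×0.3904 + 0.08×3.4489 = 0.7565
E(R_P) = R_f + β_P × MRP = 5.6% + 0.7565 × 7.7% = 11.43%

11.43%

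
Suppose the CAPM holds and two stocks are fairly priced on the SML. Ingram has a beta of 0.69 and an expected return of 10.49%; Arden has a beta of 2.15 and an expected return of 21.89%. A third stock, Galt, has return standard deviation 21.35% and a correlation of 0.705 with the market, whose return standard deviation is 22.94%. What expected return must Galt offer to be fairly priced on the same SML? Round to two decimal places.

10.23%

MRP = (21.89% − 10.49%) / (2.15 − 0.69) = 7.8082%
R_f = 10.49% − 0.69 × 7.8082% = 5.1023%
β_Galt = ρ·σ_i/σ_m = 0.705 × 21.35 / 22.94 = 0.6561
E(R_Galt) = R_f + β × MRP = 5.1023% + 0.6561 × 7.8082% = 10.23%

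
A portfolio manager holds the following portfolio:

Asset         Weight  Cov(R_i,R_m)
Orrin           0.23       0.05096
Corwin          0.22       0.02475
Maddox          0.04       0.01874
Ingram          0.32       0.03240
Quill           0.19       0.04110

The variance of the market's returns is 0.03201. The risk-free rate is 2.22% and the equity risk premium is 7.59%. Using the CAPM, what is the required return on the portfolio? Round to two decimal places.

10.78%

β_Orrin = 0.05096 / 0.03201 = 1.5920
β_Corwin = 0.02475 / 0.03201 = 0.7732
β_Maddox = 0.01874 / 0.03201 = 0.5854
β_Ingram = 0.03240 / 0.03201 = 1.0122
β_Quill = 0.04110 / 0.03201 = 1.2840
β_P = Σ w_i β_i = 0.23×1.5920 + 0.22×0.7732 + 0.04×0.5854 + 0.32×1.0122 + 0.19×1.2840 = 1.1275
E(R_P) = R_f + β_P × MRP = 2.22% + 1.1275 × 7.59% = 10.78%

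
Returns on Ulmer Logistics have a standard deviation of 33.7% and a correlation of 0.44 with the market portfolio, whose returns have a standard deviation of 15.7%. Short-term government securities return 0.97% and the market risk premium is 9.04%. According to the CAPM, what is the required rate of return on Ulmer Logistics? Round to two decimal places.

β = ρ × σ_i / σ_m = 0.44 × 33.7% / 15.7% = 0.9445
E(R) = 0.97% + 0.9445 × 9.04% = 9.51%

9.51%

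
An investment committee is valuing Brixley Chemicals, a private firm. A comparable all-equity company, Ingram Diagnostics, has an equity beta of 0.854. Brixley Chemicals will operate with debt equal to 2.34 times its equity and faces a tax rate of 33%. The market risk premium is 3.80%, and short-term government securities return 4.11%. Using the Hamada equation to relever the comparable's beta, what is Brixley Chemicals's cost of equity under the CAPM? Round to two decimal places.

12.44%

β_L = β_U × [1 + (1 − t)(D/E)] = 0.854 × [1 + (1 − 0.33) × 2.34]
    = 0.854 × [1 + 0.67 × 2.34] = 0.854 × 2.5678 = 2.1929
E(R) = R_f + β_L × MRP = 4.11% + 2.1929 × 3.80% = 12.44%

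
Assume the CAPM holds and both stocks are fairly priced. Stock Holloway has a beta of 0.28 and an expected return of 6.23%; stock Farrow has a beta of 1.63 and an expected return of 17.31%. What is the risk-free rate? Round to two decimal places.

3.93%

Both satisfy E(R) = R_f + β·MRP, so the slope of the SML is
MRP = (17.31% − 6.23%) / (1.63 − 0.28) = 11.08% / 1.35 = 8.2074%
R_f = E(R_Holloway) − β_Holloway·MRP = 6.23% − 0.28 × 8.2074% = 3.9319%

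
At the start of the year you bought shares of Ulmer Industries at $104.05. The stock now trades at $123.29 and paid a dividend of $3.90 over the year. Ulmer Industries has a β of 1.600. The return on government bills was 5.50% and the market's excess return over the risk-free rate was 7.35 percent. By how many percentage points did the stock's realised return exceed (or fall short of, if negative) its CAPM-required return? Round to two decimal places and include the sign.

+4.98%

Realised HPR = (P1 + D1 − P0) / P0 = (123.29 + 3.90 − 104.05) / 104.05 = 23.14 / 104.05 = 22.2393%
CAPM required = R_f + β·MRP = 5.50% + 1.600 × 7.35% = 17.26000%
α = realised − required = 22.2393% − 17.26000% = +4.98%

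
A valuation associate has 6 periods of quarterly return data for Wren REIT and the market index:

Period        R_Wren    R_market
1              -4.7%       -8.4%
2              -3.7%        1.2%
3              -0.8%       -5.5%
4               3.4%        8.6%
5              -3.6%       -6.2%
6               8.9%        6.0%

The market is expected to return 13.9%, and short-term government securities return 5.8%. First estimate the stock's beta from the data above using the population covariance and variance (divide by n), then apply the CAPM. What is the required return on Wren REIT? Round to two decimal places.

10.51%

Mean R_i = (-4.7 − 3.7 − 0.8 + 3.4 − 3.6 + 8.9) / 6 = -0.0833%
Mean R_m = (-8.4 + 1.2 − 5.5 + 8.6 − 6.2 + 6.0) / 6 = -0.7167%
Σ(R_i − R̄_i)(R_m − R̄_m) = 144.0417  ⇒  Cov = 144.0417 / 6 = 24.0070
Σ(R_m − R̄_m)² = 247.5683  ⇒  Var(R_m) = 247.5683 / 6 = 41.2614
β = Cov / Var(R_m) = 24.0070 / 41.2614 = 0.5818
MRP = 13.9% − 5.8% = 8.10%
E(R) = R_f + β × MRP = 5.8% + 0.5818 × 8.1% = 10.51%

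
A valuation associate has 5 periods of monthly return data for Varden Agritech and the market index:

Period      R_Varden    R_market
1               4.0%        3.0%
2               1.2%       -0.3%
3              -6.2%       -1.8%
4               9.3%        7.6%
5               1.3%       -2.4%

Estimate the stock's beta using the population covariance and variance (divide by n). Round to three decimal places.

1.150

Mean R_i = (4.0 + 1.2 − 6.2 + 9.3 + 1.3) / 5 = 1.9200%
Mean R_m = (3.0 − 0.3 − 1.8 + 7.6 − 2.4) / 5 = 1.2200%
Σ(R_i − R̄_i)(R_m − R̄_m) = 78.6480  ⇒  Cov = 78.6480 / 5 = 15.7296
Σ(R_m − R̄_m)² = 68.4080  ⇒  Var(R_m) = 68.4080 / 5 = 13.6816
β = Cov / Var(R_m) = 15.7296 / 13.6816 = 1.1497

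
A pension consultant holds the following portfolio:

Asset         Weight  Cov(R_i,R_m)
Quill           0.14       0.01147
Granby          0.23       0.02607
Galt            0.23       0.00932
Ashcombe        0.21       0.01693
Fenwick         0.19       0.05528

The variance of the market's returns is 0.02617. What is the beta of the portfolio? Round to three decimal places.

0.910

β_Quill = 0.01147 / 0.02617 = 0.4383
β_Granby = 0.02607 / 0.02617 = 0.9962
β_Galt = 0.00932 / 0.02617 = 0.3561
β_Ashcombe = 0.01693 / 0.02617 = 0.6469
β_Fenwick = 0.05528 / 0.02617 = 2.1123
β_P = Σ w_i β_i = 0.14×0.4383 + 0.23×0.9962 + 0.23×0.3561 + 0.21×0.6469 + 0.19×2.1123 = 0.9096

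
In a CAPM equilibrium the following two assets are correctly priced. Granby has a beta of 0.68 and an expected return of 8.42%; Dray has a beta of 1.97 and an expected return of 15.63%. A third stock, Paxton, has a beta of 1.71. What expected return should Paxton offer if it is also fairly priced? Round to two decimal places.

MRP (SML slope) = (15.63% − 8.42%) / (1.97 − 0.68) = 7.21% / 1.29 = 5.5891%
R_f (intercept) = 8.42% − 0.68 × 5.5891% = 4.6194%
E(R_Paxton) = R_f + β × MRP = 4.6194% + 1.71 × 5.5891% = 14.18%

14.18%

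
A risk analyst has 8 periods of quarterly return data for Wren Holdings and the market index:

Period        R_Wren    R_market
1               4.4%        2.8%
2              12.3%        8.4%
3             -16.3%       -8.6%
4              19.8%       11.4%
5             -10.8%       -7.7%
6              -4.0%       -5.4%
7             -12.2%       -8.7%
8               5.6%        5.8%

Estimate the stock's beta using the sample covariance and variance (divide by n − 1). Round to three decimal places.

1.511

Mean R_i = (4.4 + 12.3 − 16.3 + 19.8 − 10.8 − 4.0 − 12.2 + 5.6) / 8 = -0.1500%
Mean R_m = (2.8 + 8.4 − 8.6 + 11.4 − 7.7 − 5.4 − 8.7 + 5.8) / 8 = -0.2500%
Σ(R_i − R̄_i)(R_m − R̄_m) = 724.6200  ⇒  Cov = 724.6200 / 7 = 103.5171
Σ(R_m − R̄_m)² = 479.6000  ⇒  Var(R_m) = 479.6000 / 7 = 68.5143
β = Cov / Var(R_m) = 103.5171 / 68.5143 = 1.5109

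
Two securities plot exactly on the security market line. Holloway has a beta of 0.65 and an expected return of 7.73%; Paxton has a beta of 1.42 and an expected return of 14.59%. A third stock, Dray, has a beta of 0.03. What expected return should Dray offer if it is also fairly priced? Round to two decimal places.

MRP (SML slope) = (14.59% − 7.73%) / (1.42 − 0.65) = 6.86% / 0.77 = 8.9091%
R_f (intercept) = 7.73% − 0.65 × 8.9091% = 1.9391%
E(R_Dray) = R_f + β × MRP = 1.9391% + 0.03 × 8.9091% = 2.21%

2.21%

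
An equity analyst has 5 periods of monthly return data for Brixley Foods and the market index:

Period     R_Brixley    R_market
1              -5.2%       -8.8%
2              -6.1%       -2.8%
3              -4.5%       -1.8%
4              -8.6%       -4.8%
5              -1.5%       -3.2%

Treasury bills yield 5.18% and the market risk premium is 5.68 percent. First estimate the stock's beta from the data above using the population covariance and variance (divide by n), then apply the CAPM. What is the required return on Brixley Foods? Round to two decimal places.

6.34%

Mean R_i = (-5.2 − 6.1 − 4.5 − 8.6 − 1.5) / 5 = -5.1800%
Mean R_m = (-8.8 − 2.8 − 1.8 − 4.8 − 3.2) / 5 = -4.2800%
Σ(R_i − R̄_i)(R_m − R̄_m) = 6.1680  ⇒  Cov = 6.1680 / 5 = 1.2336
Σ(R_m − R̄_m)² = 30.2080  ⇒  Var(R_m) = 30.2080 / 5 = 6.0416
β = Cov / Var(R_m) = 1.2336 / 6.0416 = 0.2042
E(R) = R_f + β × MRP = 5.18% + 0.2042 × 5.68% = 6.34%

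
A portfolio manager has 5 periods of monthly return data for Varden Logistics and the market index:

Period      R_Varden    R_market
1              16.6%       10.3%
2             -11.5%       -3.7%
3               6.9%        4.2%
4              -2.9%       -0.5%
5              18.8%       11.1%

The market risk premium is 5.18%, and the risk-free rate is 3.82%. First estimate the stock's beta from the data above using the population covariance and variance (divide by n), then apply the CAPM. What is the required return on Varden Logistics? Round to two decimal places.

14.02%

Mean R_i = (16.6 − 11.5 + 6.9 − 2.9 + 18.8) / 5 = 5.5800%
Mean R_m = (10.3 − 3.7 + 4.2 − 0.5 + 11.1) / 5 = 4.2800%
Σ(R_i − R̄_i)(R_m − R̄_m) = 333.2280  ⇒  Cov = 333.2280 / 5 = 66.6456
Σ(R_m − R̄_m)² = 169.2880  ⇒  Var(R_m) = 169.2880 / 5 = 33.8576
β = Cov / Var(R_m) = 66.6456 / 33.8576 = 1.9684
E(R) = R_f + β × MRP = 3.82% + 1.9684 × 5.18% = 14.02%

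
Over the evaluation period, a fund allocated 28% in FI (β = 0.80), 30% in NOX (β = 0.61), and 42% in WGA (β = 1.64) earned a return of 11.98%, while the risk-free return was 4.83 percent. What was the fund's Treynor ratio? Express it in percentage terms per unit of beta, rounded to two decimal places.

6.52%

β_P = 0.28×0.80 + 0.30×0.61 + 0.42×1.64 = 1.0958
Treynor = (R_P − R_f) / β_P = (11.98% − 4.83%) / 1.0958 = 7.15% / 1.0958 = 6.52%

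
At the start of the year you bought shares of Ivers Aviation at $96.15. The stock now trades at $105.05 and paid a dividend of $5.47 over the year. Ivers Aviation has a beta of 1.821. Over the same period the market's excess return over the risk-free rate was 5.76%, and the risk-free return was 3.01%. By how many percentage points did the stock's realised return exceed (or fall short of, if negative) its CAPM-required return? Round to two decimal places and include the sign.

Realised HPR = (P1 + D1 − P0) / P0 = (105.05 + 5.47 − 96.15) / 96.15 = 14.37 / 96.15 = 14.9454%
CAPM required = R_f + β·MRP = 3.01% + 1.821 × 5.76% = 13.49896%
α = realised − required = 14.9454% − 13.49896% = +1.45%

+1.45%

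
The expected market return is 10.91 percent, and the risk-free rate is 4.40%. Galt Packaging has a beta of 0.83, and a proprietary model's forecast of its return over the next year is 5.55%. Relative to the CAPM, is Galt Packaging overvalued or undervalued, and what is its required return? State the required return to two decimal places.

Overvalued; required return 9.80%

MRP = 10.91% − 4.40% = 6.51%
Required return = R_f + β·MRP = 4.40% + 0.83 × 6.51% = 9.80%
Forecast 5.55% < required 9.80% → the stock plots below the SML → overvalued.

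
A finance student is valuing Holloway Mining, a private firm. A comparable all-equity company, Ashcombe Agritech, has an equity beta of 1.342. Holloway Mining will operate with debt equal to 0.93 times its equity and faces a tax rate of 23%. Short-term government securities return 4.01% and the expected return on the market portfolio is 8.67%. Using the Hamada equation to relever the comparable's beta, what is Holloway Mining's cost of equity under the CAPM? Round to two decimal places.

14.74%

β_L = β_U × [1 + (1 − t)(D/E)] = 1.342 × [1 + (1 − 0.23) × 0.93]
    = 1.342 × [1 + 0.77 × 0.93] = 1.342 × 1.7161 = 2.3030
MRP = 8.67% − 4.01% = 4.66%
E(R) = R_f + β_L × MRP = 4.01% + 2.3030 × 4.66% = 14.74%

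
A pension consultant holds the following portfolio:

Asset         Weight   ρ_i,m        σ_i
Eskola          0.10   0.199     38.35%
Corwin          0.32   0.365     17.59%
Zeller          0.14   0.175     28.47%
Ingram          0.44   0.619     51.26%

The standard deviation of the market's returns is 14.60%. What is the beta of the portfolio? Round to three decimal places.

β_Eskola = 0.199 × 38.35% / 14.60% = 0.5227
β_Corwin = 0.365 × 17.59% / 14.60% = 0.4398
β_Zeller = 0.175 × 28.47% / 14.60% = 0.3413
β_Ingram = 0.619 × 51.26% / 14.60% = 2.1733
β_P = Σ w_i β_i = 0.10×0.5227 + 0.32×0.4398 + 0.14×0.3413 + 0.44×2.1733 = 1.1970

1.197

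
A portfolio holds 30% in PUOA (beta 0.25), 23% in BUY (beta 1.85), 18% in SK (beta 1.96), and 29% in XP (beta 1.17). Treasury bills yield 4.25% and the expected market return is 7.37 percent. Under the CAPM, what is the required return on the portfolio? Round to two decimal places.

7.97%

β_P = Σ w_i β_i = 0.30×0.25 + 0.23×1.85 + 0.18×1.96 + 0.29×1.17 = 1.1926
MRP = 7.37% − 4.25% = 3.12%
E(R_P) = R_f + β_P × MRP = 4.25% + 1.1926 × 3.12% = 7.97%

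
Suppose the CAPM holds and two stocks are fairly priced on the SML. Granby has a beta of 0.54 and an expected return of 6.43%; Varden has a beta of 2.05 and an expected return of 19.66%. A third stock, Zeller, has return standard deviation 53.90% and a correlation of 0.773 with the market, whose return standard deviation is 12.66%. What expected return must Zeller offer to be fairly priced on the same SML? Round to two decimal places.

30.53%

MRP = (19.66% − 6.43%) / (2.05 − 0.54) = 8.7616%
R_f = 6.43% − 0.54 × 8.7616% = 1.6987%
β_Zeller = ρ·σ_i/σ_m = 0.773 × 53.90 / 12.66 = 3.2911
E(R_Zeller) = R_f + β × MRP = 1.6987% + 3.2911 × 8.7616% = 30.53%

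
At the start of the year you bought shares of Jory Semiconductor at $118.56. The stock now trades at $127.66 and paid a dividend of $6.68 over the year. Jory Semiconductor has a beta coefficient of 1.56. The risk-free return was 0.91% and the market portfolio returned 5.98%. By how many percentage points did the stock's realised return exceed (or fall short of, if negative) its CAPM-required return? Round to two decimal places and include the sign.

Realised HPR = (P1 + D1 − P0) / P0 = (127.66 + 6.68 − 118.56) / 118.56 = 15.78 / 118.56 = 13.3097%
MRP = 5.98% − 0.91% = 5.07%
CAPM required = R_f + β·MRP = 0.91% + 1.56 × 5.07% = 8.8192%
α = realised − required = 13.3097% − 8.8192% = +4.49%

+4.49%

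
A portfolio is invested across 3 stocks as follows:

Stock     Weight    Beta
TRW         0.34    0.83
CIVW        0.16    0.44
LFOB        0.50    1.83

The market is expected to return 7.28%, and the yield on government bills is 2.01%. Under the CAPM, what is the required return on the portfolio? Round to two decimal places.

8.69%

β_P = Σ w_i β_i = 0.34×0.83 + 0.16×0.44 + 0.50×1.83 = 1.2676
MRP = 7.28% − 2.01% = 5.27%
E(R_P) = R_f + β_P × MRP = 2.01% + 1.2676 × 5.27% = 8.69%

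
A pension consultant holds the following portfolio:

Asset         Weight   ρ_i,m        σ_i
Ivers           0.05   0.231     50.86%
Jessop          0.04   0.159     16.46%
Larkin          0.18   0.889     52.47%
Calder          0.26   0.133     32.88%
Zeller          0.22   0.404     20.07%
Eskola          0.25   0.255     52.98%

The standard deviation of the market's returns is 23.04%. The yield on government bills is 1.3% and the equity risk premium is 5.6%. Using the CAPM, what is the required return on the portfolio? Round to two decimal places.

5.04%

β_Ivers = 0.231 × 50.86% / 23.04% = 0.5099
β_Jessop = 0.159 × 16.46% / 23.04% = 0.1136
β_Larkin = 0.889 × 52.47% / 23.04% = 2.0246
β_Calder = 0.133 × 32.88% / 23.04% = 0.1898
β_Zeller = 0.404 × 20.07% / 23.04% = 0.3519
β_Eskola = 0.255 × 52.98% / 23.04% = 0.5864
β_P = Σ w_i β_i = 0.05×0.5099 + 0.04×0.1136 + 0.18×2.0246 + 0.26×0.1898 + 0.22×0.3519 + 0.25×0.5864 = 0.6678
E(R_P) = R_f + β_P × MRP = 1.3% + 0.6678 × 5.6% = 5.04%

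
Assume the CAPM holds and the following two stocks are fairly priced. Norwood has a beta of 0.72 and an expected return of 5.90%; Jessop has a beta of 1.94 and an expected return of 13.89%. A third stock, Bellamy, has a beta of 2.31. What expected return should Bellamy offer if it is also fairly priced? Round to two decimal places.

MRP (SML slope) = (13.89% − 5.90%) / (1.94 − 0.72) = 7.99% / 1.22 = 6.5492%
R_f (intercept) = 5.90% − 0.72 × 6.5492% = 1.1846%
E(R_Bellamy) = R_f + β × MRP = 1.1846% + 2.31 × 6.5492% = 16.31%

16.31%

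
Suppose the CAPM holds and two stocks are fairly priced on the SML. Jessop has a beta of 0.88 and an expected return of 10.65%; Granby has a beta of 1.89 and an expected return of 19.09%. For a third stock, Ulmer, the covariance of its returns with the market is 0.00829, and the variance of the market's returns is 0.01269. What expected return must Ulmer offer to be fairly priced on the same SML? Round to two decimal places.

8.76%

MRP = (19.09% − 10.65%) / (1.89 − 0.88) = 8.3564%
R_f = 10.65% − 0.88 × 8.3564% = 3.2964%
β_Ulmer = Cov / Var(R_m) = 0.00829 / 0.01269 = 0.6533
E(R_Ulmer) = R_f + β × MRP = 3.2964% + 0.6533 × 8.3564% = 8.76%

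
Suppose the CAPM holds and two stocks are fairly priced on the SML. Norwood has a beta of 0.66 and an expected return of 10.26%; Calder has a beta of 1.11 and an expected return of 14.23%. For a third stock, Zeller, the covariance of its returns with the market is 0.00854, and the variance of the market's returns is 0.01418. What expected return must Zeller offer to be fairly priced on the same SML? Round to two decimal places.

9.75%

MRP = (14.23% − 10.26%) / (1.11 − 0.66) = 8.8222%
R_f = 10.26% − 0.66 × 8.8222% = 4.4373%
β_Zeller = Cov / Var(R_m) = 0.00854 / 0.01418 = 0.6023
E(R_Zeller) = R_f + β × MRP = 4.4373% + 0.6023 × 8.8222% = 9.75%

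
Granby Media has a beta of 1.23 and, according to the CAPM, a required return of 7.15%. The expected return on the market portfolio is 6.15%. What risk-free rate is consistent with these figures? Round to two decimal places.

1.80%

E(R) = R_f + β(E(R_m) − R_f) = R_f(1 − β) + β·E(R_m)
7.15% = R_f × (1 − 1.23) + 1.23 × 6.15%
7.15% = R_f × -0.23 + 7.5645%
R_f = (7.15% − 7.5645%) / -0.23 = 1.80%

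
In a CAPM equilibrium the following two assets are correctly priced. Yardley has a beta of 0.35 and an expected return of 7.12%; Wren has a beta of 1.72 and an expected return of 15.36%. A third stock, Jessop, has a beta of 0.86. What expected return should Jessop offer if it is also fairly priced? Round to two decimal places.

10.19%

MRP (SML slope) = (15.36% − 7.12%) / (1.72 − 0.35) = 8.24% / 1.37 = 6.0146%
R_f (intercept) = 7.12% − 0.35 × 6.0146% = 5.0149%
E(R_Jessop) = R_f + β × MRP = 5.0149% + 0.86 × 6.0146% = 10.19%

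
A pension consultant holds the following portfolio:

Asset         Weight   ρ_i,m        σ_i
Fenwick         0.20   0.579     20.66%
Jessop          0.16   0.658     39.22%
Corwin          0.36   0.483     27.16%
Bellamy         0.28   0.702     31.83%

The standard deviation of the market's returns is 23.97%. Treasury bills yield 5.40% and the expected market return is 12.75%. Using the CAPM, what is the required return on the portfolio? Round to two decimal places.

β_Fenwick = 0.579 × 20.66% / 23.97% = 0.4990
β_Jessop = 0.658 × 39.22% / 23.97% = 1.0766
β_Corwin = 0.483 × 27.16% / 23.97% = 0.5473
β_Bellamy = 0.702 × 31.83% / 23.97% = 0.9322
β_P = Σ w_i β_i = 0.20×0.4990 + 0.16×1.0766 + 0.36×0.5473 + 0.28×0.9322 = 0.7301
MRP = 12.75% − 5.40% = 7.35%
E(R_P) = R_f + β_P × MRP = 5.40% + 0.7301 × 7.35% = 10.77%

10.77%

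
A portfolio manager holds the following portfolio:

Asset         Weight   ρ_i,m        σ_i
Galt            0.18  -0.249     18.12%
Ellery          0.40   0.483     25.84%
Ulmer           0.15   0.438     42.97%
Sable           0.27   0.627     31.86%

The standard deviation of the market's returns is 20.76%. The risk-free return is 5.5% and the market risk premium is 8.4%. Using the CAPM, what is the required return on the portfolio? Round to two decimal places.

10.52%

β_Galt = -0.249 × 18.12% / 20.76% = -0.2173
β_Ellery = 0.483 × 25.84% / 20.76% = 0.6012
β_Ulmer = 0.438 × 42.97% / 20.76% = 0.9066
β_Sable = 0.627 × 31.86% / 20.76% = 0.9622
β_P = Σ w_i β_i = 0.18×-0.2173 + 0.40×0.6012 + 0.15×0.9066 + 0.27×0.9622 = 0.5972
E(R_P) = R_f + β_P × MRP = 5.5% + 0.5972 × 8.4% = 10.52%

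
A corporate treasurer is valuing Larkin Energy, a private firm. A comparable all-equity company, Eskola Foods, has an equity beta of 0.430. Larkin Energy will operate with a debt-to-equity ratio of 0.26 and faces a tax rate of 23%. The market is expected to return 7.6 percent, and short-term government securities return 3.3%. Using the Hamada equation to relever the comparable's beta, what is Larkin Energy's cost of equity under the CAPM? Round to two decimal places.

β_L = β_U × [1 + (1 − t)(D/E)] = 0.430 × [1 + (1 − 0.23) × 0.26]
    = 0.430 × [1 + 0.77 × 0.26] = 0.430 × 1.2002 = 0.5161
MRP = 7.6% − 3.3% = 4.30%
E(R) = R_f + β_L × MRP = 3.3% + 0.5161 × 4.3% = 5.52%

5.52%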